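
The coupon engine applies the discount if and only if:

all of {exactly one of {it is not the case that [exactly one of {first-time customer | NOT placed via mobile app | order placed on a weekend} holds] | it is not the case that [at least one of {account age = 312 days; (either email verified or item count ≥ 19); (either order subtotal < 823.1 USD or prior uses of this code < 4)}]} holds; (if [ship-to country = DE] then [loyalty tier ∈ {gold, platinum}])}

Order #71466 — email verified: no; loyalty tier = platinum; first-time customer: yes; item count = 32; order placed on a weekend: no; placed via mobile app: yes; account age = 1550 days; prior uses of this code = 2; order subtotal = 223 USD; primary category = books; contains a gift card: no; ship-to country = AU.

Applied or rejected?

Atomic conditions:
  first-time customer: yes → true
  NOT placed via mobile app: yes → false
  order placed on a weekend: no → false
  account age = 312 days: 1550 == 312 is false
  email verified: no → false
  item count ≥ 19: 32 ≥ 19 is true
  order subtotal < 823.1 USD: 223 < 823.1 is true
  prior uses of this code < 4: 2 < 4 is true
  ship-to country = DE: AU == DE is false
  loyalty tier ∈ {gold, platinum}: platinum is in the set → true
Combine:
[1.1.1] exactly-one(true, false, false) = true
[1.1] NOT true = false
[1.2.1.2] false OR true = true
[1.2.1.3] true OR true = true
[1.2.1] false OR true OR true = true
[1.2] NOT true = false
[1] exactly-one(false, false) = false
[2] false → true (antecedent false ⇒ implication holds) = true
[root] false AND true = false
Overall: false → rejected

Rejected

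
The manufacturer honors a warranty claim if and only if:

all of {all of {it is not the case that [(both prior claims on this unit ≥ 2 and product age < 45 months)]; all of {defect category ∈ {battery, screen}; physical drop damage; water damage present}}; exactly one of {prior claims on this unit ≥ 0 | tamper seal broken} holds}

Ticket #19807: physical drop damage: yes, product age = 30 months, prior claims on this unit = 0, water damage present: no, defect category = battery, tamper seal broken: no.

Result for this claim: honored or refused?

Atomic conditions:
  prior claims on this unit ≥ 2: 0 ≥ 2 is false
  product age < 45 months: 30 < 45 is true
  defect category ∈ {battery, screen}: battery is in the set → true
  physical drop damage: yes → true
  water damage present: no → false
  prior claims on this unit ≥ 0: 0 ≥ 0 is true
  tamper seal broken: no → false
Combine:
[1.1.1] false AND true = false
[1.1] NOT false = true
[1.2] true AND true AND false = false
[1] true AND false = false
[2] exactly-one(true, false) = true
[root] false AND true = false
Overall: false → refused

Refused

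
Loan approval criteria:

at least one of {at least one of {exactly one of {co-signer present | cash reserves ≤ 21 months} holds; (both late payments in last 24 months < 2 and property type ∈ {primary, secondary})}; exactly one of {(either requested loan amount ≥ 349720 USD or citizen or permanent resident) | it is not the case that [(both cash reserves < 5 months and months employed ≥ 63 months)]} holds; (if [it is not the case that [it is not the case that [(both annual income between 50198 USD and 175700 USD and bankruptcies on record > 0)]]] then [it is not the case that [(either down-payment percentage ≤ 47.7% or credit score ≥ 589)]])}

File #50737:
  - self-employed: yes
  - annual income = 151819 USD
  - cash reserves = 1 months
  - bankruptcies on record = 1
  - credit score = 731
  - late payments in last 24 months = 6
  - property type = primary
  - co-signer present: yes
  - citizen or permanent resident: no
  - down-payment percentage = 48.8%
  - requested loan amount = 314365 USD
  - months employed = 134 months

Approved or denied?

Atomic conditions:
  co-signer present: yes → true
  cash reserves ≤ 21 months: 1 ≤ 21 is true
  late payments in last 24 months < 2: 6 < 2 is false
  property type ∈ {primary, secondary}: primary is in the set → true
  requested loan amount ≥ 349720 USD: 314365 ≥ 349720 is false
  citizen or permanent resident: no → false
  cash reserves < 5 months: 1 < 5 is true
  months employed ≥ 63 months: 134 ≥ 63 is true
  annual income between 50198 USD and 175700 USD: 151819 in [50198, 175700] is true
  bankruptcies on record > 0: 1 > 0 is true
  down-payment percentage ≤ 47.7%: 48.8 ≤ 47.7 is false
  credit score ≥ 589: 731 ≥ 589 is true
Combine:
[1.1] exactly-one(true, true) = false
[1.2] false AND true = false
[1] false OR false = false
[2.1] false OR false = false
[2.2.1] true AND true = true
[2.2] NOT true = false
[2] exactly-one(false, false) = false
[3.1.1.1] true AND true = true
[3.1.1] NOT true = false
[3.1] NOT false = true
[3.2.1] false OR true = true
[3.2] NOT true = false
[3] true → false = false
[root] false OR false OR false = false
Overall: false → denied

Denied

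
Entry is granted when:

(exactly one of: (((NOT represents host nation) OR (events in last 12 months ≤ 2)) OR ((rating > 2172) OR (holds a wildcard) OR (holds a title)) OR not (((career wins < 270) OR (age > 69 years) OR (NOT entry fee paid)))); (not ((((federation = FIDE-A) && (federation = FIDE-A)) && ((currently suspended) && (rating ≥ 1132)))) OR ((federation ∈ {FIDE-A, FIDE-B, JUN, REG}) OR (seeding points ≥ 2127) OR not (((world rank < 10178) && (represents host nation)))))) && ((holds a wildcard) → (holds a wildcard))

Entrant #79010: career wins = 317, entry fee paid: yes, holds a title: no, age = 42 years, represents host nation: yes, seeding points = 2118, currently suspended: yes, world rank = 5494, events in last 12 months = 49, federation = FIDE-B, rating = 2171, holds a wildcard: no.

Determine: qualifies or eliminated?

Atomic conditions:
  NOT represents host nation: yes → false
  events in last 12 months ≤ 2: 49 ≤ 2 is false
  rating > 2172: 2171 > 2172 is false
  holds a wildcard: no → false
  holds a title: no → false
  career wins < 270: 317 < 270 is false
  age > 69 years: 42 > 69 is false
  NOT entry fee paid: yes → false
  federation = FIDE-A: FIDE-B == FIDE-A is false
  currently suspended: yes → true
  rating ≥ 1132: 2171 ≥ 1132 is true
  federation ∈ {FIDE-A, FIDE-B, JUN, REG}: FIDE-B is in the set → true
  seeding points ≥ 2127: 2118 ≥ 2127 is false
  world rank < 10178: 5494 < 10178 is true
  represents host nation: yes → true
Combine:
[1.1.1] false OR false = false
[1.1.2] false OR false OR false = false
[1.1.3.1] false OR false OR false = false
[1.1.3] NOT false = true
[1.1] false OR false OR true = true
[1.2.1.1.1] false AND false = false
[1.2.1.1.2] true AND true = true
[1.2.1.1] false AND true = false
[1.2.1] NOT false = true
[1.2.2.3.1] true AND true = true
[1.2.2.3] NOT true = false
[1.2.2] true OR false OR false = true
[1.2] true OR true = true
[1] exactly-one(true, true) = false
[2] false → false (antecedent false ⇒ implication holds) = true
[root] false AND true = false
Overall: false → eliminated

Eliminated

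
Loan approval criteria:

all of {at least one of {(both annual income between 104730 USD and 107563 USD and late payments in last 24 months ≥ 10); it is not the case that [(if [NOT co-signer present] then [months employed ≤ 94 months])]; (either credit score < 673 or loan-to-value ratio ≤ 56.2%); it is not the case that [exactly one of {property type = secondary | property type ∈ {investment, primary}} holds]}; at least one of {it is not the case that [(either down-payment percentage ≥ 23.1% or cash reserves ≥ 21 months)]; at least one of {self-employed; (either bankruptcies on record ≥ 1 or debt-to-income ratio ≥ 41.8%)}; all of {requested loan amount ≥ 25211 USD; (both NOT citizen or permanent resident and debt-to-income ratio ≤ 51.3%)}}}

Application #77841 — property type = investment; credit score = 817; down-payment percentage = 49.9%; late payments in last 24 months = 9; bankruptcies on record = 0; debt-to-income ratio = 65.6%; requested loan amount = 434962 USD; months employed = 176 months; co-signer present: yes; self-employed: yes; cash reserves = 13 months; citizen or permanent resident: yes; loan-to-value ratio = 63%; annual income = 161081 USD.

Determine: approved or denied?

Denied

Atomic conditions:
  annual income between 104730 USD and 107563 USD: 161081 in [104730, 107563] is false
  late payments in last 24 months ≥ 10: 9 ≥ 10 is false
  NOT co-signer present: yes → false
  months employed ≤ 94 months: 176 ≤ 94 is false
  credit score < 673: 817 < 673 is false
  loan-to-value ratio ≤ 56.2%: 63 ≤ 56.2 is false
  property type = secondary: investment == secondary is false
  property type ∈ {investment, primary}: investment is in the set → true
  down-payment percentage ≥ 23.1%: 49.9 ≥ 23.1 is true
  cash reserves ≥ 21 months: 13 ≥ 21 is false
  self-employed: yes → true
  bankruptcies on record ≥ 1: 0 ≥ 1 is false
  debt-to-income ratio ≥ 41.8%: 65.6 ≥ 41.8 is true
  requested loan amount ≥ 25211 USD: 434962 ≥ 25211 is true
  NOT citizen or permanent resident: yes → false
  debt-to-income ratio ≤ 51.3%: 65.6 ≤ 51.3 is false
Combine:
[1.1] false AND false = false
[1.2.1] false → false (antecedent false ⇒ implication holds) = true
[1.2] NOT true = false
[1.3] false OR false = false
[1.4.1] exactly-one(false, true) = true
[1.4] NOT true = false
[1] false OR false OR false OR false = false
[2.1.1] true OR false = true
[2.1] NOT true = false
[2.2.2] false OR true = true
[2.2] true OR true = true
[2.3.2] false AND false = false
[2.3] true AND false = false
[2] false OR true OR false = true
[root] false AND true = false
Overall: false → denied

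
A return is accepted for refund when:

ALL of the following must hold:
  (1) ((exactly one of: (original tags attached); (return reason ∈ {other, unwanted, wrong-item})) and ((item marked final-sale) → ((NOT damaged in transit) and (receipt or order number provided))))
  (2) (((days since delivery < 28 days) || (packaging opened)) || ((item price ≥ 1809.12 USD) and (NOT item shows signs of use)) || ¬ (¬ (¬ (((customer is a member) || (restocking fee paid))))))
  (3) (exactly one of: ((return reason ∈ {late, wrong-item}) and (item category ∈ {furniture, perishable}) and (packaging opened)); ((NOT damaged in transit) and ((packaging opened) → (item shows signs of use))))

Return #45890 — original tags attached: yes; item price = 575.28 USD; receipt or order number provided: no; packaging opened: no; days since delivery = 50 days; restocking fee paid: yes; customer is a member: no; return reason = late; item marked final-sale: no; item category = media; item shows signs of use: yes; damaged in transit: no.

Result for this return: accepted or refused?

Atomic conditions:
  original tags attached: yes → true
  return reason ∈ {other, unwanted, wrong-item}: late is not in the set → false
  item marked final-sale: no → false
  NOT damaged in transit: no → true
  receipt or order number provided: no → false
  days since delivery < 28 days: 50 < 28 is false
  packaging opened: no → false
  item price ≥ 1809.12 USD: 575.28 ≥ 1809.12 is false
  NOT item shows signs of use: yes → false
  customer is a member: no → false
  restocking fee paid: yes → true
  return reason ∈ {late, wrong-item}: late is in the set → true
  item category ∈ {furniture, perishable}: media is not in the set → false
  item shows signs of use: yes → true
Combine:
[1.1] exactly-one(true, false) = true
[1.2.2] true AND false = false
[1.2] false → false (antecedent false ⇒ implication holds) = true
[1] true AND true = true
[2.1] false OR false = false
[2.2] false AND false = false
[2.3.1.1.1] false OR true = true
[2.3.1.1] NOT true = false
[2.3.1] NOT false = true
[2.3] NOT true = false
[2] false OR false OR false = false
[3.1] true AND false AND false = false
[3.2.2] false → true (antecedent false ⇒ implication holds) = true
[3.2] true AND true = true
[3] exactly-one(false, true) = true
[root] true AND false AND true = false
Overall: false → refused

Refused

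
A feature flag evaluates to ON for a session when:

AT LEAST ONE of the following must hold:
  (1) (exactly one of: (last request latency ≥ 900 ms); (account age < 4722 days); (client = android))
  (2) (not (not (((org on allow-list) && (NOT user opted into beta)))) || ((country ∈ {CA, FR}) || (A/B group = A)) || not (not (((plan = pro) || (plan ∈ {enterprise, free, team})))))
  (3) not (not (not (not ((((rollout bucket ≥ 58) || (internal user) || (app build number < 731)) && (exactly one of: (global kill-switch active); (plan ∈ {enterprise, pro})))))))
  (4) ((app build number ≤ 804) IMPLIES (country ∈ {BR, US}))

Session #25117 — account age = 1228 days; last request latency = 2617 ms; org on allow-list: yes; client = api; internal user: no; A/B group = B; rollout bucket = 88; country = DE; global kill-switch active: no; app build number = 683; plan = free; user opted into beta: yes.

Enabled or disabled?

Atomic conditions:
  last request latency ≥ 900 ms: 2617 ≥ 900 is true
  account age < 4722 days: 1228 < 4722 is true
  client = android: api == android is false
  org on allow-list: yes → true
  NOT user opted into beta: yes → false
  country ∈ {CA, FR}: DE is not in the set → false
  A/B group = A: B == A is false
  plan = pro: free == pro is false
  plan ∈ {enterprise, free, team}: free is in the set → true
  rollout bucket ≥ 58: 88 ≥ 58 is true
  internal user: no → false
  app build number < 731: 683 < 731 is true
  global kill-switch active: no → false
  plan ∈ {enterprise, pro}: free is not in the set → false
  app build number ≤ 804: 683 ≤ 804 is true
  country ∈ {BR, US}: DE is not in the set → false
Combine:
[1] exactly-one(true, true, false) = false
[2.1.1.1] true AND false = false
[2.1.1] NOT false = true
[2.1] NOT true = false
[2.2] false OR false = false
[2.3.1.1] false OR true = true
[2.3.1] NOT true = false
[2.3] NOT false = true
[2] false OR false OR true = true
[3.1.1.1.1.1] true OR false OR true = true
[3.1.1.1.1.2] exactly-one(false, false) = false
[3.1.1.1.1] true AND false = false
[3.1.1.1] NOT false = true
[3.1.1] NOT true = false
[3.1] NOT false = true
[3] NOT true = false
[4] true → false = false
[root] false OR true OR false OR false = true
Overall: true → enabled

Enabled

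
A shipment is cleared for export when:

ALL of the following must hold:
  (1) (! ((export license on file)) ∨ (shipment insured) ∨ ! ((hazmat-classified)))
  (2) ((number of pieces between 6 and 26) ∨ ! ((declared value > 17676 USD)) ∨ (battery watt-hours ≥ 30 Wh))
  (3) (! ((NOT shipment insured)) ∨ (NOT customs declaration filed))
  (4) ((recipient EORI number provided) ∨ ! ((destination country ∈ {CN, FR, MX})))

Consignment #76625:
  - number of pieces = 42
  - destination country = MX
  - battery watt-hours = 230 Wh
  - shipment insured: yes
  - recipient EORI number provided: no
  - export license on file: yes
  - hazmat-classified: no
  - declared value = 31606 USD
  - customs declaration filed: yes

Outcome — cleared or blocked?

Atomic conditions:
  export license on file: yes → true
  shipment insured: yes → true
  hazmat-classified: no → false
  number of pieces between 6 and 26: 42 in [6, 26] is false
  declared value > 17676 USD: 31606 > 17676 is true
  battery watt-hours ≥ 30 Wh: 230 ≥ 30 is true
  NOT shipment insured: yes → false
  NOT customs declaration filed: yes → false
  recipient EORI number provided: no → false
  destination country ∈ {CN, FR, MX}: MX is in the set → true
Combine:
[1.1] NOT true = false
[1.3] NOT false = true
[1] false OR true OR true = true
[2.2] NOT true = false
[2] false OR false OR true = true
[3.1] NOT false = true
[3] true OR false = true
[4.2] NOT true = false
[4] false OR false = false
[root] true AND true AND true AND false = false
Overall: false → blocked

Blocked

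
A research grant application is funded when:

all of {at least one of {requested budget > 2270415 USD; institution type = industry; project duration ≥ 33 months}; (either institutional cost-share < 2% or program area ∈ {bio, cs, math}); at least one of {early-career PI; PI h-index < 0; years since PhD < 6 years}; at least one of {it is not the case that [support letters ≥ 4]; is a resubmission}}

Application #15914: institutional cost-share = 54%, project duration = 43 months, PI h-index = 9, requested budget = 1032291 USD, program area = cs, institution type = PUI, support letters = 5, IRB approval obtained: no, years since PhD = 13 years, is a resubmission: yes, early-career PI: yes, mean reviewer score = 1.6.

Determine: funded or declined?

Funded

Atomic conditions:
  requested budget > 2270415 USD: 1032291 > 2270415 is false
  institution type = industry: PUI == industry is false
  project duration ≥ 33 months: 43 ≥ 33 is true
  institutional cost-share < 2%: 54 < 2 is false
  program area ∈ {bio, cs, math}: cs is in the set → true
  early-career PI: yes → true
  PI h-index < 0: 9 < 0 is false
  years since PhD < 6 years: 13 < 6 is false
  support letters ≥ 4: 5 ≥ 4 is true
  is a resubmission: yes → true
Combine:
[1] false OR false OR true = true
[2] false OR true = true
[3] true OR false OR false = true
[4.1] NOT true = false
[4] false OR true = true
[root] true AND true AND true AND true = true
Overall: true → funded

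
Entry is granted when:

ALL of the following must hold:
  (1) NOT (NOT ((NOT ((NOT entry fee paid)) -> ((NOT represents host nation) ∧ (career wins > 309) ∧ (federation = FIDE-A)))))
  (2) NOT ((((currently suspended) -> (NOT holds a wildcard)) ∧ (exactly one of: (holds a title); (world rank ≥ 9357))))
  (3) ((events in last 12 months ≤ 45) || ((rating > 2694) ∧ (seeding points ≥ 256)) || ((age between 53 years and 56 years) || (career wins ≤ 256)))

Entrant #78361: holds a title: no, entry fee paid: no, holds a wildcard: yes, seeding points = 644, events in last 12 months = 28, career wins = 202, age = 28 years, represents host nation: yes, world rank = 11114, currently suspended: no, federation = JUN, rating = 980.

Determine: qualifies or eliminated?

Eliminated

Atomic conditions:
  NOT entry fee paid: no → true
  NOT represents host nation: yes → false
  career wins > 309: 202 > 309 is false
  federation = FIDE-A: JUN == FIDE-A is false
  currently suspended: no → false
  NOT holds a wildcard: yes → false
  holds a title: no → false
  world rank ≥ 9357: 11114 ≥ 9357 is true
  events in last 12 months ≤ 45: 28 ≤ 45 is true
  rating > 2694: 980 > 2694 is false
  seeding points ≥ 256: 644 ≥ 256 is true
  age between 53 years and 56 years: 28 in [53, 56] is false
  career wins ≤ 256: 202 ≤ 256 is true
Combine:
[1.1.1.1] NOT true = false
[1.1.1.2] false AND false AND false = false
[1.1.1] false → false (antecedent false ⇒ implication holds) = true
[1.1] NOT true = false
[1] NOT false = true
[2.1.1] false → false (antecedent false ⇒ implication holds) = true
[2.1.2] exactly-one(false, true) = true
[2.1] true AND true = true
[2] NOT true = false
[3.2] false AND true = false
[3.3] false OR true = true
[3] true OR false OR true = true
[root] true AND false AND true = false
Overall: false → eliminated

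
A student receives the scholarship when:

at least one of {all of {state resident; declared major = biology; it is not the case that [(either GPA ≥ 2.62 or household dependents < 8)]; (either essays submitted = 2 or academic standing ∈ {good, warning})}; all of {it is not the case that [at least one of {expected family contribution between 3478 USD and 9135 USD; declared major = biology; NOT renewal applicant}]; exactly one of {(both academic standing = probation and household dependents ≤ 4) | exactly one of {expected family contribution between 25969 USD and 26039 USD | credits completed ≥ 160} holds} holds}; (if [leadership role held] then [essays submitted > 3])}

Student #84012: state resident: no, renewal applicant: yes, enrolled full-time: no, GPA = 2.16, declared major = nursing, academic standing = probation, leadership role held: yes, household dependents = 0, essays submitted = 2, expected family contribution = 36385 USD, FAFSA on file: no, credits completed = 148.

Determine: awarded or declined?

Awarded

Atomic conditions:
  state resident: no → false
  declared major = biology: nursing == biology is false
  GPA ≥ 2.62: 2.16 ≥ 2.62 is false
  household dependents < 8: 0 < 8 is true
  essays submitted = 2: 2 == 2 is true
  academic standing ∈ {good, warning}: probation is not in the set → false
  expected family contribution between 3478 USD and 9135 USD: 36385 in [3478, 9135] is false
  NOT renewal applicant: yes → false
  academic standing = probation: probation == probation is true
  household dependents ≤ 4: 0 ≤ 4 is true
  expected family contribution between 25969 USD and 26039 USD: 36385 in [25969, 26039] is false
  credits completed ≥ 160: 148 ≥ 160 is false
  leadership role held: yes → true
  essays submitted > 3: 2 > 3 is false
Combine:
[1.3.1] false OR true = true
[1.3] NOT true = false
[1.4] true OR false = true
[1] false AND false AND false AND true = false
[2.1.1] false OR false OR false = false
[2.1] NOT false = true
[2.2.1] true AND true = true
[2.2.2] exactly-one(false, false) = false
[2.2] exactly-one(true, false) = true
[2] true AND true = true
[3] true → false = false
[root] false OR true OR false = true
Overall: true → awarded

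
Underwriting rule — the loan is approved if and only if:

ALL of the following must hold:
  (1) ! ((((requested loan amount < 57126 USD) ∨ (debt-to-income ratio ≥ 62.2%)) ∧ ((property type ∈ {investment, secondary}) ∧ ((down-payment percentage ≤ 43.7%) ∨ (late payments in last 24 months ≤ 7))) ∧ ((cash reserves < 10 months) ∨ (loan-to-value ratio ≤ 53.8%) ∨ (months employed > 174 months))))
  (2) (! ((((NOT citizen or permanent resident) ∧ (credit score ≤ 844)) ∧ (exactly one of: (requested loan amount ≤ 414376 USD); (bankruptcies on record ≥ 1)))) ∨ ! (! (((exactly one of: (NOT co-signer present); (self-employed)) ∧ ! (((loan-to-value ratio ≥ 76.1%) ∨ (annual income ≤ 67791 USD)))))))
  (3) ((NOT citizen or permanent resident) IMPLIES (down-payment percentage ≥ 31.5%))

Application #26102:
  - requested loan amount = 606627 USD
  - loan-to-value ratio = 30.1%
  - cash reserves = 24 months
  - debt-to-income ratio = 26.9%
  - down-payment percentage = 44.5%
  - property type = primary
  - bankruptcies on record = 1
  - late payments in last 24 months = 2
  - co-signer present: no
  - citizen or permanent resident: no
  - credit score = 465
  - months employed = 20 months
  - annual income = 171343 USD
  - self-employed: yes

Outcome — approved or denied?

Atomic conditions:
  requested loan amount < 57126 USD: 606627 < 57126 is false
  debt-to-income ratio ≥ 62.2%: 26.9 ≥ 62.2 is false
  property type ∈ {investment, secondary}: primary is not in the set → false
  down-payment percentage ≤ 43.7%: 44.5 ≤ 43.7 is false
  late payments in last 24 months ≤ 7: 2 ≤ 7 is true
  cash reserves < 10 months: 24 < 10 is false
  loan-to-value ratio ≤ 53.8%: 30.1 ≤ 53.8 is true
  months employed > 174 months: 20 > 174 is false
  NOT citizen or permanent resident: no → true
  credit score ≤ 844: 465 ≤ 844 is true
  requested loan amount ≤ 414376 USD: 606627 ≤ 414376 is false
  bankruptcies on record ≥ 1: 1 ≥ 1 is true
  NOT co-signer present: no → true
  self-employed: yes → true
  loan-to-value ratio ≥ 76.1%: 30.1 ≥ 76.1 is false
  annual income ≤ 67791 USD: 171343 ≤ 67791 is false
  down-payment percentage ≥ 31.5%: 44.5 ≥ 31.5 is true
Combine:
[1.1.1] false OR false = false
[1.1.2.2] false OR true = true
[1.1.2] false AND true = false
[1.1.3] false OR true OR false = true
[1.1] false AND false AND true = false
[1] NOT false = true
[2.1.1.1] true AND true = true
[2.1.1.2] exactly-one(false, true) = true
[2.1.1] true AND true = true
[2.1] NOT true = false
[2.2.1.1.1] exactly-one(true, true) = false
[2.2.1.1.2.1] false OR false = false
[2.2.1.1.2] NOT false = true
[2.2.1.1] false AND true = false
[2.2.1] NOT false = true
[2.2] NOT true = false
[2] false OR false = false
[3] true → true = true
[root] true AND false AND true = false
Overall: false → denied

Denied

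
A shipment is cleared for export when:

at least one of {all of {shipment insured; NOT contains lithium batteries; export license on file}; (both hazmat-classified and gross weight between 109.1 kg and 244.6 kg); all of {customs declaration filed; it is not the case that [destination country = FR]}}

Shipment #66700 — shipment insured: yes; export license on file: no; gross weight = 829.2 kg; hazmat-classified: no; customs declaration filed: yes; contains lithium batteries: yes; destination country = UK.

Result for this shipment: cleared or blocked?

Cleared

Atomic conditions:
  shipment insured: yes → true
  NOT contains lithium batteries: yes → false
  export license on file: no → false
  hazmat-classified: no → false
  gross weight between 109.1 kg and 244.6 kg: 829.2 in [109.1, 244.6] is false
  customs declaration filed: yes → true
  destination country = FR: UK == FR is false
Combine:
[1] true AND false AND false = false
[2] false AND false = false
[3.2] NOT false = true
[3] true AND true = true
[root] false OR false OR true = true
Overall: true → cleared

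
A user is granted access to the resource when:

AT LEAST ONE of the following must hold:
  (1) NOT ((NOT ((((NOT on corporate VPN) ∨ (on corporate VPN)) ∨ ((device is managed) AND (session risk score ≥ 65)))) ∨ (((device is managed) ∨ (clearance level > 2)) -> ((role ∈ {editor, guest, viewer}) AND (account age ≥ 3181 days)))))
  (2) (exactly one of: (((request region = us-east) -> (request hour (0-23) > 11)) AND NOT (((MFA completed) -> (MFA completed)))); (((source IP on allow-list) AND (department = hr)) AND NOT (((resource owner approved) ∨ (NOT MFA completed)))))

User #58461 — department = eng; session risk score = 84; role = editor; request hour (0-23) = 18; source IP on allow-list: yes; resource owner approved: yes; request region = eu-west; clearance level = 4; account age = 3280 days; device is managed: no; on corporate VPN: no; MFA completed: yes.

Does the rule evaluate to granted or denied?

Atomic conditions:
  NOT on corporate VPN: no → true
  on corporate VPN: no → false
  device is managed: no → false
  session risk score ≥ 65: 84 ≥ 65 is true
  clearance level > 2: 4 > 2 is true
  role ∈ {editor, guest, viewer}: editor is in the set → true
  account age ≥ 3181 days: 3280 ≥ 3181 is true
  request region = us-east: eu-west == us-east is false
  request hour (0-23) > 11: 18 > 11 is true
  MFA completed: yes → true
  source IP on allow-list: yes → true
  department = hr: eng == hr is false
  resource owner approved: yes → true
  NOT MFA completed: yes → false
Combine:
[1.1.1.1.1] true OR false = true
[1.1.1.1.2] false AND true = false
[1.1.1.1] true OR false = true
[1.1.1] NOT true = false
[1.1.2.1] false OR true = true
[1.1.2.2] true AND true = true
[1.1.2] true → true = true
[1.1] false OR true = true
[1] NOT true = false
[2.1.1] false → true (antecedent false ⇒ implication holds) = true
[2.1.2.1] true → true = true
[2.1.2] NOT true = false
[2.1] true AND false = false
[2.2.1] true AND false = false
[2.2.2.1] true OR false = true
[2.2.2] NOT true = false
[2.2] false AND false = false
[2] exactly-one(false, false) = false
[root] false OR false = false
Overall: false → denied

Denied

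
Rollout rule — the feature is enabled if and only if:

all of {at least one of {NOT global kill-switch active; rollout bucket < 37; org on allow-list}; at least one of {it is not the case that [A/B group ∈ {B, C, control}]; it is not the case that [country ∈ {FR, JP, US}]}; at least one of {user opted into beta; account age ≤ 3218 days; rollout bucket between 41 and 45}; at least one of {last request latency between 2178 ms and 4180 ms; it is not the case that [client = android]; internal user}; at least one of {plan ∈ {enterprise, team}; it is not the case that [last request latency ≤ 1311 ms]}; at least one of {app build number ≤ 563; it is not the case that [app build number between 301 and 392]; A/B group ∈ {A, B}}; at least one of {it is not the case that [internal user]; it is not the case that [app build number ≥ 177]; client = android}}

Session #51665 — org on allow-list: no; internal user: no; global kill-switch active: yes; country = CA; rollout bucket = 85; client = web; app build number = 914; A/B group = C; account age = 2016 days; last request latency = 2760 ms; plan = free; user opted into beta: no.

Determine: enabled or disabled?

Disabled

Atomic conditions:
  NOT global kill-switch active: yes → false
  rollout bucket < 37: 85 < 37 is false
  org on allow-list: no → false
  A/B group ∈ {B, C, control}: C is in the set → true
  country ∈ {FR, JP, US}: CA is not in the set → false
  user opted into beta: no → false
  account age ≤ 3218 days: 2016 ≤ 3218 is true
  rollout bucket between 41 and 45: 85 in [41, 45] is false
  last request latency between 2178 ms and 4180 ms: 2760 in [2178, 4180] is true
  client = android: web == android is false
  internal user: no → false
  plan ∈ {enterprise, team}: free is not in the set → false
  last request latency ≤ 1311 ms: 2760 ≤ 1311 is false
  app build number ≤ 563: 914 ≤ 563 is false
  app build number between 301 and 392: 914 in [301, 392] is false
  A/B group ∈ {A, B}: C is not in the set → false
  app build number ≥ 177: 914 ≥ 177 is true
Combine:
[1] false OR false OR false = false
[2.1] NOT true = false
[2.2] NOT false = true
[2] false OR true = true
[3] false OR true OR false = true
[4.2] NOT false = true
[4] true OR true OR false = true
[5.2] NOT false = true
[5] false OR true = true
[6.2] NOT false = true
[6] false OR true OR false = true
[7.1] NOT false = true
[7.2] NOT true = false
[7] true OR false OR false = true
[root] false AND true AND true AND true AND true AND true AND true = false
Overall: false → disabled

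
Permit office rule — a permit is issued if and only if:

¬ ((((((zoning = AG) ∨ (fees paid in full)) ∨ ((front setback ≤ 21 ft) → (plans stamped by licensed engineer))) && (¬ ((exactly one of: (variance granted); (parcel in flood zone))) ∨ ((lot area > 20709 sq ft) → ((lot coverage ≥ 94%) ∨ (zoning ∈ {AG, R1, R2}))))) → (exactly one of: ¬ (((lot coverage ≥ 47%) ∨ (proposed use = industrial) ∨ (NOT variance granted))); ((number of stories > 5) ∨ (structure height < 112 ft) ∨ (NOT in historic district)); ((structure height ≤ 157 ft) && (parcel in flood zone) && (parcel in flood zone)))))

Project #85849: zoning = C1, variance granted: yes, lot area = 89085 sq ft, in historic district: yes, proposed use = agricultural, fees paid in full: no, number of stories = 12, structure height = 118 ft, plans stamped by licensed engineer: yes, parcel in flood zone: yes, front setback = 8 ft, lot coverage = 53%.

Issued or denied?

Issued

Atomic conditions:
  zoning = AG: C1 == AG is false
  fees paid in full: no → false
  front setback ≤ 21 ft: 8 ≤ 21 is true
  plans stamped by licensed engineer: yes → true
  variance granted: yes → true
  parcel in flood zone: yes → true
  lot area > 20709 sq ft: 89085 > 20709 is true
  lot coverage ≥ 94%: 53 ≥ 94 is false
  zoning ∈ {AG, R1, R2}: C1 is not in the set → false
  lot coverage ≥ 47%: 53 ≥ 47 is true
  proposed use = industrial: agricultural == industrial is false
  NOT variance granted: yes → false
  number of stories > 5: 12 > 5 is true
  structure height < 112 ft: 118 < 112 is false
  NOT in historic district: yes → false
  structure height ≤ 157 ft: 118 ≤ 157 is true
Combine:
[1.1.1.1] false OR false = false
[1.1.1.2] true → true = true
[1.1.1] false OR true = true
[1.1.2.1.1] exactly-one(true, true) = false
[1.1.2.1] NOT false = true
[1.1.2.2.2] false OR false = false
[1.1.2.2] true → false = false
[1.1.2] true OR false = true
[1.1] true AND true = true
[1.2.1.1] true OR false OR false = true
[1.2.1] NOT true = false
[1.2.2] true OR false OR false = true
[1.2.3] true AND true AND true = true
[1.2] exactly-one(false, true, true) = false
[1] true → false = false
[root] NOT false = true
Overall: true → issued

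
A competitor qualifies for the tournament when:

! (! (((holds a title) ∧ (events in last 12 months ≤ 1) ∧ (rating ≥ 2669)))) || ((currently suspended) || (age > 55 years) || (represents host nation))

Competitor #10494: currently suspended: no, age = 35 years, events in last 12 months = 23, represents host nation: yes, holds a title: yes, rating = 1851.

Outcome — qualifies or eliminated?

Atomic conditions:
  holds a title: yes → true
  events in last 12 months ≤ 1: 23 ≤ 1 is false
  rating ≥ 2669: 1851 ≥ 2669 is false
  currently suspended: no → false
  age > 55 years: 35 > 55 is false
  represents host nation: yes → true
Combine:
[1.1.1] true AND false AND false = false
[1.1] NOT false = true
[1] NOT true = false
[2] false OR false OR true = true
[root] false OR true = true
Overall: true → qualifies

Qualifies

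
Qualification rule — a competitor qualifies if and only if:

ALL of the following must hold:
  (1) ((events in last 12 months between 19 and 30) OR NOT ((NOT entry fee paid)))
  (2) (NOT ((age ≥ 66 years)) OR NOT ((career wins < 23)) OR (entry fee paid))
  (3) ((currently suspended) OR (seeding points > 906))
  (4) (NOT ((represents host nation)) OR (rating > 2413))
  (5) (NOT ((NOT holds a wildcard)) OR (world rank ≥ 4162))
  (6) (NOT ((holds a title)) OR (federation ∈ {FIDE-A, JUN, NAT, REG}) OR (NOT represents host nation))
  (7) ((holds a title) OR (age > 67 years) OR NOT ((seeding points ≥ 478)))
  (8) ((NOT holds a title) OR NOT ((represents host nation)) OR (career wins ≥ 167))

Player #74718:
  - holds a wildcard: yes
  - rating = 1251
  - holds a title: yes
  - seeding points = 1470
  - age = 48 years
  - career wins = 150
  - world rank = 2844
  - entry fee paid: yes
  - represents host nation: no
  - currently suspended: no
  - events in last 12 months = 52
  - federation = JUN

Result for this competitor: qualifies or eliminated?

Qualifies

Atomic conditions:
  events in last 12 months between 19 and 30: 52 in [19, 30] is false
  NOT entry fee paid: yes → false
  age ≥ 66 years: 48 ≥ 66 is false
  career wins < 23: 150 < 23 is false
  entry fee paid: yes → true
  currently suspended: no → false
  seeding points > 906: 1470 > 906 is true
  represents host nation: no → false
  rating > 2413: 1251 > 2413 is false
  NOT holds a wildcard: yes → false
  world rank ≥ 4162: 2844 ≥ 4162 is false
  holds a title: yes → true
  federation ∈ {FIDE-A, JUN, NAT, REG}: JUN is in the set → true
  NOT represents host nation: no → true
  age > 67 years: 48 > 67 is false
  seeding points ≥ 478: 1470 ≥ 478 is true
  NOT holds a title: yes → false
  career wins ≥ 167: 150 ≥ 167 is false
Combine:
[1.2] NOT false = true
[1] false OR true = true
[2.1] NOT false = true
[2.2] NOT false = true
[2] true OR true OR true = true
[3] false OR true = true
[4.1] NOT false = true
[4] true OR false = true
[5.1] NOT false = true
[5] true OR false = true
[6.1] NOT true = false
[6] false OR true OR true = true
[7.3] NOT true = false
[7] true OR false OR false = true
[8.2] NOT false = true
[8] false OR true OR false = true
[root] true AND true AND true AND true AND true AND true AND true AND true = true
Overall: true → qualifies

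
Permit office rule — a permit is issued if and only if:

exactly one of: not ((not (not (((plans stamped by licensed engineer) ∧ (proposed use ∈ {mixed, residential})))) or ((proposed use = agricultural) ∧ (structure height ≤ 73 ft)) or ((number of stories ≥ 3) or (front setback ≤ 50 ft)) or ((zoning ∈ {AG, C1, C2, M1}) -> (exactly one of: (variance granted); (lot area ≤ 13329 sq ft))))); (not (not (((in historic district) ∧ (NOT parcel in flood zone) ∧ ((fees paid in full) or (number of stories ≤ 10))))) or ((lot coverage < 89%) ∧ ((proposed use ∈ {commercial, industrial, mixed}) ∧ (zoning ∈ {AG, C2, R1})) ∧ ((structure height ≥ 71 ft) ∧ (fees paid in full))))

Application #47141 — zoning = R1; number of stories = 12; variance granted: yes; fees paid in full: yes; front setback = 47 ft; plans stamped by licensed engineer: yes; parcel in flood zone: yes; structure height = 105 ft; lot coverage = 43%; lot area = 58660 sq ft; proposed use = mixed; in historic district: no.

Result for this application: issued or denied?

Issued

Atomic conditions:
  plans stamped by licensed engineer: yes → true
  proposed use ∈ {mixed, residential}: mixed is in the set → true
  proposed use = agricultural: mixed == agricultural is false
  structure height ≤ 73 ft: 105 ≤ 73 is false
  number of stories ≥ 3: 12 ≥ 3 is true
  front setback ≤ 50 ft: 47 ≤ 50 is true
  zoning ∈ {AG, C1, C2, M1}: R1 is not in the set → false
  variance granted: yes → true
  lot area ≤ 13329 sq ft: 58660 ≤ 13329 is false
  in historic district: no → false
  NOT parcel in flood zone: yes → false
  fees paid in full: yes → true
  number of stories ≤ 10: 12 ≤ 10 is false
  lot coverage < 89%: 43 < 89 is true
  proposed use ∈ {commercial, industrial, mixed}: mixed is in the set → true
  zoning ∈ {AG, C2, R1}: R1 is in the set → true
  structure height ≥ 71 ft: 105 ≥ 71 is true
Combine:
[1.1.1.1.1] true AND true = true
[1.1.1.1] NOT true = false
[1.1.1] NOT false = true
[1.1.2] false AND false = false
[1.1.3] true OR true = true
[1.1.4.2] exactly-one(true, false) = true
[1.1.4] false → true (antecedent false ⇒ implication holds) = true
[1.1] true OR false OR true OR true = true
[1] NOT true = false
[2.1.1.1.3] true OR false = true
[2.1.1.1] false AND false AND true = false
[2.1.1] NOT false = true
[2.1] NOT true = false
[2.2.2] true AND true = true
[2.2.3] true AND true = true
[2.2] true AND true AND true = true
[2] false OR true = true
[root] exactly-one(false, true) = true
Overall: true → issued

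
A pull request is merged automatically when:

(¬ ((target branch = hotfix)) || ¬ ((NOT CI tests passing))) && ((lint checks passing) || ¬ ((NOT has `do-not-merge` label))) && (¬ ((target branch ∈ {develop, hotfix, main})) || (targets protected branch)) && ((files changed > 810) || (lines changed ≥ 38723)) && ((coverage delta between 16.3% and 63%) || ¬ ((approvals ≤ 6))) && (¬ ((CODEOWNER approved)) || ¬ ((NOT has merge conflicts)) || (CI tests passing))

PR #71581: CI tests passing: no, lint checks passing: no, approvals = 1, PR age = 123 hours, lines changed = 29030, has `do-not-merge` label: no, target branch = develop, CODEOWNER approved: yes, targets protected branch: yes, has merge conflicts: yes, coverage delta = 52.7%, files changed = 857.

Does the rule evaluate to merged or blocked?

Blocked

Atomic conditions:
  target branch = hotfix: develop == hotfix is false
  NOT CI tests passing: no → true
  lint checks passing: no → false
  NOT has `do-not-merge` label: no → true
  target branch ∈ {develop, hotfix, main}: develop is in the set → true
  targets protected branch: yes → true
  files changed > 810: 857 > 810 is true
  lines changed ≥ 38723: 29030 ≥ 38723 is false
  coverage delta between 16.3% and 63%: 52.7 in [16.3, 63] is true
  approvals ≤ 6: 1 ≤ 6 is true
  CODEOWNER approved: yes → true
  NOT has merge conflicts: yes → false
  CI tests passing: no → false
Combine:
[1.1] NOT false = true
[1.2] NOT true = false
[1] true OR false = true
[2.2] NOT true = false
[2] false OR false = false
[3.1] NOT true = false
[3] false OR true = true
[4] true OR false = true
[5.2] NOT true = false
[5] true OR false = true
[6.1] NOT true = false
[6.2] NOT false = true
[6] false OR true OR false = true
[root] true AND false AND true AND true AND true AND true = false
Overall: false → blocked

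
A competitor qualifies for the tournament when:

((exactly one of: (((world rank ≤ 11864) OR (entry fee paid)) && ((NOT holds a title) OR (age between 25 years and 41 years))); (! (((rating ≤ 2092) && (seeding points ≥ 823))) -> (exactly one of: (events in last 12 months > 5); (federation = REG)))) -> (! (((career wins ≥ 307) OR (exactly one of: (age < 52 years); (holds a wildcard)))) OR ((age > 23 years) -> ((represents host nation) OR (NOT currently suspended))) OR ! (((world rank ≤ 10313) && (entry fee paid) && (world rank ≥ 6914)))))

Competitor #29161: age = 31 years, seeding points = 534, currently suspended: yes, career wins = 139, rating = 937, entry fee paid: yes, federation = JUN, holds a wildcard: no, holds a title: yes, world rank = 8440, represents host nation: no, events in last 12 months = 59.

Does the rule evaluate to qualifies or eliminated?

Qualifies

Atomic conditions:
  world rank ≤ 11864: 8440 ≤ 11864 is true
  entry fee paid: yes → true
  NOT holds a title: yes → false
  age between 25 years and 41 years: 31 in [25, 41] is true
  rating ≤ 2092: 937 ≤ 2092 is true
  seeding points ≥ 823: 534 ≥ 823 is false
  events in last 12 months > 5: 59 > 5 is true
  federation = REG: JUN == REG is false
  career wins ≥ 307: 139 ≥ 307 is false
  age < 52 years: 31 < 52 is true
  holds a wildcard: no → false
  age > 23 years: 31 > 23 is true
  represents host nation: no → false
  NOT currently suspended: yes → false
  world rank ≤ 10313: 8440 ≤ 10313 is true
  world rank ≥ 6914: 8440 ≥ 6914 is true
Combine:
[1.1.1] true OR true = true
[1.1.2] false OR true = true
[1.1] true AND true = true
[1.2.1.1] true AND false = false
[1.2.1] NOT false = true
[1.2.2] exactly-one(true, false) = true
[1.2] true → true = true
[1] exactly-one(true, true) = false
[2.1.1.2] exactly-one(true, false) = true
[2.1.1] false OR true = true
[2.1] NOT true = false
[2.2.2] false OR false = false
[2.2] true → false = false
[2.3.1] true AND true AND true = true
[2.3] NOT true = false
[2] false OR false OR false = false
[root] false → false (antecedent false ⇒ implication holds) = true
Overall: true → qualifies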